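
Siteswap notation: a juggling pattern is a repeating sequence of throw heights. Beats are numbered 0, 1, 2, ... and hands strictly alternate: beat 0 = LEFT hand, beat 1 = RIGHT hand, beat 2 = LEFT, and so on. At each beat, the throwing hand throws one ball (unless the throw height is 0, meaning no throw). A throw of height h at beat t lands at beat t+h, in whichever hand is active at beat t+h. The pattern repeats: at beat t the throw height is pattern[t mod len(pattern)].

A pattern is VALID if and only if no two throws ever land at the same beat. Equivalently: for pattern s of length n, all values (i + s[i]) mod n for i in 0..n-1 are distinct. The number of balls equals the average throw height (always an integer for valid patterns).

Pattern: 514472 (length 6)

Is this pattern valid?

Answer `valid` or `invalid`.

i=0: (i + s[i]) mod n = (0 + 5) mod 6 = 5
i=1: (i + s[i]) mod n = (1 + 1) mod 6 = 2
i=2: (i + s[i]) mod n = (2 + 4) mod 6 = 0
i=3: (i + s[i]) mod n = (3 + 4) mod 6 = 1
i=4: (i + s[i]) mod n = (4 + 7) mod 6 = 5
i=5: (i + s[i]) mod n = (5 + 2) mod 6 = 1
Residues: [5, 2, 0, 1, 5, 1], distinct: False

Answer: invalid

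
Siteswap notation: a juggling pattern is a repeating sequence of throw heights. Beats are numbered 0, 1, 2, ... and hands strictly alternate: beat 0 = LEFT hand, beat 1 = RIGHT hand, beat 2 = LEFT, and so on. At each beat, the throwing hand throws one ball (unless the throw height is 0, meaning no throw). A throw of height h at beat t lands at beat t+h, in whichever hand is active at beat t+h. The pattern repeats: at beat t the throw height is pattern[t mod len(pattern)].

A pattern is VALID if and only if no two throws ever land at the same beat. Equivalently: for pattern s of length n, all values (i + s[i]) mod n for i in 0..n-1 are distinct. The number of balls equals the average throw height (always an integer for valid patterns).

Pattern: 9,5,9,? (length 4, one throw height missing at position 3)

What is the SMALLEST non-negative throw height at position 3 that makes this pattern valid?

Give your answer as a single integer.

Answer: 1

Derivation:
i=0: (0 + 9) mod 4 = 1
i=1: (1 + 5) mod 4 = 2
i=2: (2 + 9) mod 4 = 3
i=3: s[i]=? (unknown)
Known residues: [1, 2, 3]; need a permutation of 0..3, so missing residue r = 0
Need (3 + s) mod 4 = 0; smallest s = (0 - 3) mod 4 = 1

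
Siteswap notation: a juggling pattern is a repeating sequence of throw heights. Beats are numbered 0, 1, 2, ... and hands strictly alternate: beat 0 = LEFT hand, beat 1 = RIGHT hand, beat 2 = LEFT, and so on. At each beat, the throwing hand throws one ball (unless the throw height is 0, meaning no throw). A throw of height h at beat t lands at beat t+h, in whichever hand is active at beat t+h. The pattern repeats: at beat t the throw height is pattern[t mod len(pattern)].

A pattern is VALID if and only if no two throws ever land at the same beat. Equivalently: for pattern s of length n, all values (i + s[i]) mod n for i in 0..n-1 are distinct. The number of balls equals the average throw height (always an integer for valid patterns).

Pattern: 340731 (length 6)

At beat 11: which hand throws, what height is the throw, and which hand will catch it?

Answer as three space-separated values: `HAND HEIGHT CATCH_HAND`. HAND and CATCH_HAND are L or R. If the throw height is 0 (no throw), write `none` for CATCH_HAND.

Answer: R 1 L

Derivation:
Beat 11: 11 mod 2 = 1, so hand = R
Throw height = pattern[11 mod 6] = pattern[5] = 1
Lands at beat 11+1=12, 12 mod 2 = 0, so catch hand = L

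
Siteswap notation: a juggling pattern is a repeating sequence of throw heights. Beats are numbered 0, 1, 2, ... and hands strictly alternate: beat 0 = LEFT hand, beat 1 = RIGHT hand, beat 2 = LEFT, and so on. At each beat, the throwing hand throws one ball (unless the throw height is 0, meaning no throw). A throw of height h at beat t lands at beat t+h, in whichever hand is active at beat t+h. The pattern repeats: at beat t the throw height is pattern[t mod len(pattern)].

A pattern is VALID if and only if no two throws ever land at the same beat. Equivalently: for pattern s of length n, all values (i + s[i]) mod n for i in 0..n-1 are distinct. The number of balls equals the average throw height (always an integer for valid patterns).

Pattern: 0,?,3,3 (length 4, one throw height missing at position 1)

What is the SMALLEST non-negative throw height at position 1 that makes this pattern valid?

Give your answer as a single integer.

i=0: (0 + 0) mod 4 = 0
i=1: s[i]=? (unknown)
i=2: (2 + 3) mod 4 = 1
i=3: (3 + 3) mod 4 = 2
Known residues: [0, 1, 2]; need a permutation of 0..3, so missing residue r = 3
Need (1 + s) mod 4 = 3; smallest s = (3 - 1) mod 4 = 2

Answer: 2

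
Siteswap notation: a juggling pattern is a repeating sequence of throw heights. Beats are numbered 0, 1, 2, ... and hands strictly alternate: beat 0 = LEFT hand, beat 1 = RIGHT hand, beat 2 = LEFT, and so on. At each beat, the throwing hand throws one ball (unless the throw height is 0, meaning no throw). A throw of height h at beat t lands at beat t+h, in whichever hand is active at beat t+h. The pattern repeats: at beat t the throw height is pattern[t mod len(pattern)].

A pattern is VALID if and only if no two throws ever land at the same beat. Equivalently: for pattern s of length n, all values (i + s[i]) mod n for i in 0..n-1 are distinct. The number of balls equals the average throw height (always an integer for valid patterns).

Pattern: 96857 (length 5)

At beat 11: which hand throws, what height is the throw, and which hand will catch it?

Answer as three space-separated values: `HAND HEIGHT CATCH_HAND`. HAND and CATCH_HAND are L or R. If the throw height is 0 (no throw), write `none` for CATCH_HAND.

Answer: R 6 R

Derivation:
Beat 11: 11 mod 2 = 1, so hand = R
Throw height = pattern[11 mod 5] = pattern[1] = 6
Lands at beat 11+6=17, 17 mod 2 = 1, so catch hand = R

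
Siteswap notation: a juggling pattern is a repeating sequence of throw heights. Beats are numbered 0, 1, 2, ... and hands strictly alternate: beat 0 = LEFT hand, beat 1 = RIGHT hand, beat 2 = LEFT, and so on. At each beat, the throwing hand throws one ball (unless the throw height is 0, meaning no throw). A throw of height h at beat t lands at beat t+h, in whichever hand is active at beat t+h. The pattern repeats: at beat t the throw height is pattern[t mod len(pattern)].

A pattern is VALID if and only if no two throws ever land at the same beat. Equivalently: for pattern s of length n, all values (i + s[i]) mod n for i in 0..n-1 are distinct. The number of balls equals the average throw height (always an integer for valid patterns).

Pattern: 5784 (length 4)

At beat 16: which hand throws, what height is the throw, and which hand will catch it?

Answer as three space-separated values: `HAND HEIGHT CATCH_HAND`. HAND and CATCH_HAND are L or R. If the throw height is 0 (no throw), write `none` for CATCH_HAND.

Answer: L 5 R

Derivation:
Beat 16: 16 mod 2 = 0, so hand = L
Throw height = pattern[16 mod 4] = pattern[0] = 5
Lands at beat 16+5=21, 21 mod 2 = 1, so catch hand = R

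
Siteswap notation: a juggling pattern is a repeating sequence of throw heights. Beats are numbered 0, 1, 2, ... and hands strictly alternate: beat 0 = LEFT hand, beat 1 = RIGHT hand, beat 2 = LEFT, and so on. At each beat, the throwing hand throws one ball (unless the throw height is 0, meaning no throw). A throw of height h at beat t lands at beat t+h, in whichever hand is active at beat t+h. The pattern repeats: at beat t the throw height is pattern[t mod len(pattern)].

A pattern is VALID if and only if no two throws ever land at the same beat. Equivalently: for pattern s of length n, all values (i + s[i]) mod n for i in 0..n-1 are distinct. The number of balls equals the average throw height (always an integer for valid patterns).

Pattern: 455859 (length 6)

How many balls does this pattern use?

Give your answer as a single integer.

Answer: 6

Derivation:
Pattern = [4, 5, 5, 8, 5, 9], length n = 6
  position 0: throw height = 4, running sum = 4
  position 1: throw height = 5, running sum = 9
  position 2: throw height = 5, running sum = 14
  position 3: throw height = 8, running sum = 22
  position 4: throw height = 5, running sum = 27
  position 5: throw height = 9, running sum = 36
Total sum = 36; balls = sum / n = 36 / 6 = 6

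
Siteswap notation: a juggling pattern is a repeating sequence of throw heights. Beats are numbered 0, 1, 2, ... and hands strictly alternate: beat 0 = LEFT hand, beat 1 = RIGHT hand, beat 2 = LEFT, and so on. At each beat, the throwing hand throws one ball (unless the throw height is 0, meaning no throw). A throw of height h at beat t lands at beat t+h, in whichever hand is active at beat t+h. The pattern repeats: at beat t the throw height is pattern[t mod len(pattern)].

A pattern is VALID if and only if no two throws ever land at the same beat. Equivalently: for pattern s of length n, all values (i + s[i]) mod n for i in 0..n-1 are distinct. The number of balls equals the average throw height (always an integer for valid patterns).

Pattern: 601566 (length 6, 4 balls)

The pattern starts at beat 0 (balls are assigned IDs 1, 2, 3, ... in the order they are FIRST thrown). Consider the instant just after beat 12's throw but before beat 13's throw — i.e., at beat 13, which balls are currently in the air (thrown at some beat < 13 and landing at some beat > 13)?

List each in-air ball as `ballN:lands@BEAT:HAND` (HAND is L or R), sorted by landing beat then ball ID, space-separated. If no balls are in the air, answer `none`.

Answer: ball2:lands@14:L ball3:lands@16:L ball4:lands@17:R ball1:lands@18:L

Derivation:
Beat 0 (L): throw ball1 h=6 -> lands@6:L; in-air after throw: [b1@6:L]
Beat 2 (L): throw ball2 h=1 -> lands@3:R; in-air after throw: [b2@3:R b1@6:L]
Beat 3 (R): throw ball2 h=5 -> lands@8:L; in-air after throw: [b1@6:L b2@8:L]
Beat 4 (L): throw ball3 h=6 -> lands@10:L; in-air after throw: [b1@6:L b2@8:L b3@10:L]
Beat 5 (R): throw ball4 h=6 -> lands@11:R; in-air after throw: [b1@6:L b2@8:L b3@10:L b4@11:R]
Beat 6 (L): throw ball1 h=6 -> lands@12:L; in-air after throw: [b2@8:L b3@10:L b4@11:R b1@12:L]
Beat 8 (L): throw ball2 h=1 -> lands@9:R; in-air after throw: [b2@9:R b3@10:L b4@11:R b1@12:L]
Beat 9 (R): throw ball2 h=5 -> lands@14:L; in-air after throw: [b3@10:L b4@11:R b1@12:L b2@14:L]
Beat 10 (L): throw ball3 h=6 -> lands@16:L; in-air after throw: [b4@11:R b1@12:L b2@14:L b3@16:L]
Beat 11 (R): throw ball4 h=6 -> lands@17:R; in-air after throw: [b1@12:L b2@14:L b3@16:L b4@17:R]
Beat 12 (L): throw ball1 h=6 -> lands@18:L; in-air after throw: [b2@14:L b3@16:L b4@17:R b1@18:L]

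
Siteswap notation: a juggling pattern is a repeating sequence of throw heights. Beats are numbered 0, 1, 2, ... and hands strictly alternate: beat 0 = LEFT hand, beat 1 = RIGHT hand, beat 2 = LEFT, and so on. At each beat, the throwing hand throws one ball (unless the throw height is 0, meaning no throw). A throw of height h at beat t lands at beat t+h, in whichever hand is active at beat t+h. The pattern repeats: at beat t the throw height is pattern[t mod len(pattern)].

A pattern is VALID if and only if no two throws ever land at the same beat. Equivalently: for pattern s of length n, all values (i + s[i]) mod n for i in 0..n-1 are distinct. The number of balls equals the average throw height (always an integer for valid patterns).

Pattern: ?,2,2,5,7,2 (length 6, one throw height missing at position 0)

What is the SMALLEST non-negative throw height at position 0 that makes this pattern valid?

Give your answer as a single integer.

Answer: 0

Derivation:
i=0: s[i]=? (unknown)
i=1: (1 + 2) mod 6 = 3
i=2: (2 + 2) mod 6 = 4
i=3: (3 + 5) mod 6 = 2
i=4: (4 + 7) mod 6 = 5
i=5: (5 + 2) mod 6 = 1
Known residues: [1, 2, 3, 4, 5]; need a permutation of 0..5, so missing residue r = 0
Need (0 + s) mod 6 = 0; smallest s = (0 - 0) mod 6 = 0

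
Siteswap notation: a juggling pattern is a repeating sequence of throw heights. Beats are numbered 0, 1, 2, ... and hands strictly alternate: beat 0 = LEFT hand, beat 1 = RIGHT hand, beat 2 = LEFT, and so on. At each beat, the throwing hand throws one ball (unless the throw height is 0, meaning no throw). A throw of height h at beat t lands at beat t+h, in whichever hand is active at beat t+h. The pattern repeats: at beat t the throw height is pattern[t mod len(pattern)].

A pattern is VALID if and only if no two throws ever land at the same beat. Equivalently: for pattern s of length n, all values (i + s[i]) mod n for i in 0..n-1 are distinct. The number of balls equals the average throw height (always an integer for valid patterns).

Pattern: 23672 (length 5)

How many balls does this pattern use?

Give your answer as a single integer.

Answer: 4

Derivation:
Pattern = [2, 3, 6, 7, 2], length n = 5
  position 0: throw height = 2, running sum = 2
  position 1: throw height = 3, running sum = 5
  position 2: throw height = 6, running sum = 11
  position 3: throw height = 7, running sum = 18
  position 4: throw height = 2, running sum = 20
Total sum = 20; balls = sum / n = 20 / 5 = 4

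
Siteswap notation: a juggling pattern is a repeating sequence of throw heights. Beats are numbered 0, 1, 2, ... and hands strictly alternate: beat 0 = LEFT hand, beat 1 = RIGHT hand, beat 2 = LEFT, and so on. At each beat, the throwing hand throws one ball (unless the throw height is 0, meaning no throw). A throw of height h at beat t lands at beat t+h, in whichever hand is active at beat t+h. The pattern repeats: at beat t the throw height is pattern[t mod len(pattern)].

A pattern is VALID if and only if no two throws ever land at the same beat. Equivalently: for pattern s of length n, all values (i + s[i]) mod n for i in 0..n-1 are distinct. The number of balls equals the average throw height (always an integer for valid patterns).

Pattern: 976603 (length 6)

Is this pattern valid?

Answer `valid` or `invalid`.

Answer: invalid

Derivation:
i=0: (i + s[i]) mod n = (0 + 9) mod 6 = 3
i=1: (i + s[i]) mod n = (1 + 7) mod 6 = 2
i=2: (i + s[i]) mod n = (2 + 6) mod 6 = 2
i=3: (i + s[i]) mod n = (3 + 6) mod 6 = 3
i=4: (i + s[i]) mod n = (4 + 0) mod 6 = 4
i=5: (i + s[i]) mod n = (5 + 3) mod 6 = 2
Residues: [3, 2, 2, 3, 4, 2], distinct: False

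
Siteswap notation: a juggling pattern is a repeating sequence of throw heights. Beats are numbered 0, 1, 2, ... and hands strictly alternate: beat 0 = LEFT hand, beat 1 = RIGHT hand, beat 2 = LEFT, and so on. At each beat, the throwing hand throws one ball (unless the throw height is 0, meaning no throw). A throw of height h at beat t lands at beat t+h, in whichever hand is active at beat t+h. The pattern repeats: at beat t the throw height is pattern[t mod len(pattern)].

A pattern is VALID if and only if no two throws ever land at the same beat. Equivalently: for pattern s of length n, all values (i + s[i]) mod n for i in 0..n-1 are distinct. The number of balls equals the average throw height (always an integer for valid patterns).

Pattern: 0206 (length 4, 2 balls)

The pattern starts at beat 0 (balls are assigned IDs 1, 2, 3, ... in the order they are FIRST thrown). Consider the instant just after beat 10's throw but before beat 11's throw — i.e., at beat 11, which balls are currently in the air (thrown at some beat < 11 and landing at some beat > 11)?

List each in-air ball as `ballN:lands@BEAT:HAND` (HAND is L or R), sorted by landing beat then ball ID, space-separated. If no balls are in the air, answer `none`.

Beat 1 (R): throw ball1 h=2 -> lands@3:R; in-air after throw: [b1@3:R]
Beat 3 (R): throw ball1 h=6 -> lands@9:R; in-air after throw: [b1@9:R]
Beat 5 (R): throw ball2 h=2 -> lands@7:R; in-air after throw: [b2@7:R b1@9:R]
Beat 7 (R): throw ball2 h=6 -> lands@13:R; in-air after throw: [b1@9:R b2@13:R]
Beat 9 (R): throw ball1 h=2 -> lands@11:R; in-air after throw: [b1@11:R b2@13:R]
Beat 11 (R): throw ball1 h=6 -> lands@17:R; in-air after throw: [b2@13:R b1@17:R]

Answer: ball2:lands@13:R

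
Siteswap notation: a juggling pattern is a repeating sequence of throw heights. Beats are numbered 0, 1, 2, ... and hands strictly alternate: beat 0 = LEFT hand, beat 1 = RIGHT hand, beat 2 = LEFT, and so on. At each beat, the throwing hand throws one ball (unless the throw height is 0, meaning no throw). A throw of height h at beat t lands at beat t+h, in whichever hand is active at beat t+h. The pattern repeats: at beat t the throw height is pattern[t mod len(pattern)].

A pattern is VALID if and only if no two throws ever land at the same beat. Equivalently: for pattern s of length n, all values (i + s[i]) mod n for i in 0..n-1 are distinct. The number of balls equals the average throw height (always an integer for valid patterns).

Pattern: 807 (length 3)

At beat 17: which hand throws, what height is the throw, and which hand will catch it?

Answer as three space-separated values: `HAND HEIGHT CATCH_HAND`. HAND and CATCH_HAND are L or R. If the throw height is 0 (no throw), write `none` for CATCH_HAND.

Beat 17: 17 mod 2 = 1, so hand = R
Throw height = pattern[17 mod 3] = pattern[2] = 7
Lands at beat 17+7=24, 24 mod 2 = 0, so catch hand = L

Answer: R 7 L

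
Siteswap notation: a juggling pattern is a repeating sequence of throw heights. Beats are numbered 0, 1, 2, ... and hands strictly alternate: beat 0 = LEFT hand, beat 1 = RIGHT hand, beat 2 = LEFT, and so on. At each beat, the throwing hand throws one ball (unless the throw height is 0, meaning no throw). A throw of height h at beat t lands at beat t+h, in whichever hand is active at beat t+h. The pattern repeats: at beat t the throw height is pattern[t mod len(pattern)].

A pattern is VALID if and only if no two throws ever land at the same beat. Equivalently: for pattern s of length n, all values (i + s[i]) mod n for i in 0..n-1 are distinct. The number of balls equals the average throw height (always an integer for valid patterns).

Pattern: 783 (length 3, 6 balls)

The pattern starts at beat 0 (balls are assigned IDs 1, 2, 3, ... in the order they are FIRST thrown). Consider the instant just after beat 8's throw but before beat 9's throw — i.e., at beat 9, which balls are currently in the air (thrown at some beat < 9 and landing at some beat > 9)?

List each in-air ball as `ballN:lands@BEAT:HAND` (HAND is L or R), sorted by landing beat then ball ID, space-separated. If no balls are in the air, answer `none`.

Answer: ball4:lands@10:L ball3:lands@11:R ball5:lands@12:L ball6:lands@13:R ball1:lands@15:R

Derivation:
Beat 0 (L): throw ball1 h=7 -> lands@7:R; in-air after throw: [b1@7:R]
Beat 1 (R): throw ball2 h=8 -> lands@9:R; in-air after throw: [b1@7:R b2@9:R]
Beat 2 (L): throw ball3 h=3 -> lands@5:R; in-air after throw: [b3@5:R b1@7:R b2@9:R]
Beat 3 (R): throw ball4 h=7 -> lands@10:L; in-air after throw: [b3@5:R b1@7:R b2@9:R b4@10:L]
Beat 4 (L): throw ball5 h=8 -> lands@12:L; in-air after throw: [b3@5:R b1@7:R b2@9:R b4@10:L b5@12:L]
Beat 5 (R): throw ball3 h=3 -> lands@8:L; in-air after throw: [b1@7:R b3@8:L b2@9:R b4@10:L b5@12:L]
Beat 6 (L): throw ball6 h=7 -> lands@13:R; in-air after throw: [b1@7:R b3@8:L b2@9:R b4@10:L b5@12:L b6@13:R]
Beat 7 (R): throw ball1 h=8 -> lands@15:R; in-air after throw: [b3@8:L b2@9:R b4@10:L b5@12:L b6@13:R b1@15:R]
Beat 8 (L): throw ball3 h=3 -> lands@11:R; in-air after throw: [b2@9:R b4@10:L b3@11:R b5@12:L b6@13:R b1@15:R]
Beat 9 (R): throw ball2 h=7 -> lands@16:L; in-air after throw: [b4@10:L b3@11:R b5@12:L b6@13:R b1@15:R b2@16:L]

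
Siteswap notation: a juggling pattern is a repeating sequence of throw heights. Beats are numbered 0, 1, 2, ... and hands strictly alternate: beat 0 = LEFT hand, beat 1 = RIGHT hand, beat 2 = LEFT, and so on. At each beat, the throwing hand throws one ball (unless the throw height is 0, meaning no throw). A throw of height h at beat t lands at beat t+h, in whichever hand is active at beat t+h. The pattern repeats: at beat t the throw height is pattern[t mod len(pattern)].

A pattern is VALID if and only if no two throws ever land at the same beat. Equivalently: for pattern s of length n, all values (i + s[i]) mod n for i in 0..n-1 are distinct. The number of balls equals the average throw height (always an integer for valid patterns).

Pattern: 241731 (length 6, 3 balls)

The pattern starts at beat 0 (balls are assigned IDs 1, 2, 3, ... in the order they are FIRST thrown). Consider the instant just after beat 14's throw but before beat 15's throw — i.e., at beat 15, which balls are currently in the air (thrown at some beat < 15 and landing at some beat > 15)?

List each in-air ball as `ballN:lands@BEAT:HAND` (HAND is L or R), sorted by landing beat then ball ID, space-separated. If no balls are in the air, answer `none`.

Beat 0 (L): throw ball1 h=2 -> lands@2:L; in-air after throw: [b1@2:L]
Beat 1 (R): throw ball2 h=4 -> lands@5:R; in-air after throw: [b1@2:L b2@5:R]
Beat 2 (L): throw ball1 h=1 -> lands@3:R; in-air after throw: [b1@3:R b2@5:R]
Beat 3 (R): throw ball1 h=7 -> lands@10:L; in-air after throw: [b2@5:R b1@10:L]
Beat 4 (L): throw ball3 h=3 -> lands@7:R; in-air after throw: [b2@5:R b3@7:R b1@10:L]
Beat 5 (R): throw ball2 h=1 -> lands@6:L; in-air after throw: [b2@6:L b3@7:R b1@10:L]
Beat 6 (L): throw ball2 h=2 -> lands@8:L; in-air after throw: [b3@7:R b2@8:L b1@10:L]
Beat 7 (R): throw ball3 h=4 -> lands@11:R; in-air after throw: [b2@8:L b1@10:L b3@11:R]
Beat 8 (L): throw ball2 h=1 -> lands@9:R; in-air after throw: [b2@9:R b1@10:L b3@11:R]
Beat 9 (R): throw ball2 h=7 -> lands@16:L; in-air after throw: [b1@10:L b3@11:R b2@16:L]
Beat 10 (L): throw ball1 h=3 -> lands@13:R; in-air after throw: [b3@11:R b1@13:R b2@16:L]
Beat 11 (R): throw ball3 h=1 -> lands@12:L; in-air after throw: [b3@12:L b1@13:R b2@16:L]
Beat 12 (L): throw ball3 h=2 -> lands@14:L; in-air after throw: [b1@13:R b3@14:L b2@16:L]
Beat 13 (R): throw ball1 h=4 -> lands@17:R; in-air after throw: [b3@14:L b2@16:L b1@17:R]
Beat 14 (L): throw ball3 h=1 -> lands@15:R; in-air after throw: [b3@15:R b2@16:L b1@17:R]
Beat 15 (R): throw ball3 h=7 -> lands@22:L; in-air after throw: [b2@16:L b1@17:R b3@22:L]

Answer: ball2:lands@16:L ball1:lands@17:R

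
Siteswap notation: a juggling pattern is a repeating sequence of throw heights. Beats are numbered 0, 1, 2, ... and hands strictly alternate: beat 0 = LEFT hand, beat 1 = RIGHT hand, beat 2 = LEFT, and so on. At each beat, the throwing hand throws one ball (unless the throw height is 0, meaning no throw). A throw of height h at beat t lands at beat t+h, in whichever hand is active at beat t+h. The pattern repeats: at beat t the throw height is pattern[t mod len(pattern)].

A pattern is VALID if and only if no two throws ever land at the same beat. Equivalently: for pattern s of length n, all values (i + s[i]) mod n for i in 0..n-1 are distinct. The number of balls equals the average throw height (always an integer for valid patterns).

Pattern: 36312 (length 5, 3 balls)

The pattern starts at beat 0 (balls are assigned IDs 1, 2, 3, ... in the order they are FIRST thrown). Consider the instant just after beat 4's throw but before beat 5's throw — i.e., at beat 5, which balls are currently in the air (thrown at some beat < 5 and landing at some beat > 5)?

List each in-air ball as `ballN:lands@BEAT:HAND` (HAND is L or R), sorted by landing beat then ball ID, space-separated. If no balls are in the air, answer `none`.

Beat 0 (L): throw ball1 h=3 -> lands@3:R; in-air after throw: [b1@3:R]
Beat 1 (R): throw ball2 h=6 -> lands@7:R; in-air after throw: [b1@3:R b2@7:R]
Beat 2 (L): throw ball3 h=3 -> lands@5:R; in-air after throw: [b1@3:R b3@5:R b2@7:R]
Beat 3 (R): throw ball1 h=1 -> lands@4:L; in-air after throw: [b1@4:L b3@5:R b2@7:R]
Beat 4 (L): throw ball1 h=2 -> lands@6:L; in-air after throw: [b3@5:R b1@6:L b2@7:R]
Beat 5 (R): throw ball3 h=3 -> lands@8:L; in-air after throw: [b1@6:L b2@7:R b3@8:L]

Answer: ball1:lands@6:L ball2:lands@7:R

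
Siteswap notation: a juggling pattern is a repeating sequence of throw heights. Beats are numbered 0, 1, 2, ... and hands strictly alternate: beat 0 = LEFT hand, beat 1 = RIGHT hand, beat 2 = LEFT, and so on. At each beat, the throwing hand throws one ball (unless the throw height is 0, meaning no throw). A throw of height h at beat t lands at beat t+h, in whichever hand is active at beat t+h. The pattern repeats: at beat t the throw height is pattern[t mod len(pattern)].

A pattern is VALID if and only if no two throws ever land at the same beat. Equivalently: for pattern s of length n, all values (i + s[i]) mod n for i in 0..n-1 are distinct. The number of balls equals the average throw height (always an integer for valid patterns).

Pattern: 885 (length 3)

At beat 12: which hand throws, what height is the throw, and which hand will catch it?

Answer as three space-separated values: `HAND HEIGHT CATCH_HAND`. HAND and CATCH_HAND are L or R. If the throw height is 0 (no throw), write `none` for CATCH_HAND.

Beat 12: 12 mod 2 = 0, so hand = L
Throw height = pattern[12 mod 3] = pattern[0] = 8
Lands at beat 12+8=20, 20 mod 2 = 0, so catch hand = L

Answer: L 8 L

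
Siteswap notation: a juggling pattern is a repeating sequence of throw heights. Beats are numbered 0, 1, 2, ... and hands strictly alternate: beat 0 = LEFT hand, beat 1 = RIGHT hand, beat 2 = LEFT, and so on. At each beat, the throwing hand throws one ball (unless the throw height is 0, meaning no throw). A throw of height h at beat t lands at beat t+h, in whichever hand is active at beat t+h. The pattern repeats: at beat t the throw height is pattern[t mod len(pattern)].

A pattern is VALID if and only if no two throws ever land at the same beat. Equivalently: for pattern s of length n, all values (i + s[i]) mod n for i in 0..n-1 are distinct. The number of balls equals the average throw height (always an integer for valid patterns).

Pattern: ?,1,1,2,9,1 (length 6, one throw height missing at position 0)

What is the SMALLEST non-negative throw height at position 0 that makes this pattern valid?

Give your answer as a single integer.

i=0: s[i]=? (unknown)
i=1: (1 + 1) mod 6 = 2
i=2: (2 + 1) mod 6 = 3
i=3: (3 + 2) mod 6 = 5
i=4: (4 + 9) mod 6 = 1
i=5: (5 + 1) mod 6 = 0
Known residues: [0, 1, 2, 3, 5]; need a permutation of 0..5, so missing residue r = 4
Need (0 + s) mod 6 = 4; smallest s = (4 - 0) mod 6 = 4

Answer: 4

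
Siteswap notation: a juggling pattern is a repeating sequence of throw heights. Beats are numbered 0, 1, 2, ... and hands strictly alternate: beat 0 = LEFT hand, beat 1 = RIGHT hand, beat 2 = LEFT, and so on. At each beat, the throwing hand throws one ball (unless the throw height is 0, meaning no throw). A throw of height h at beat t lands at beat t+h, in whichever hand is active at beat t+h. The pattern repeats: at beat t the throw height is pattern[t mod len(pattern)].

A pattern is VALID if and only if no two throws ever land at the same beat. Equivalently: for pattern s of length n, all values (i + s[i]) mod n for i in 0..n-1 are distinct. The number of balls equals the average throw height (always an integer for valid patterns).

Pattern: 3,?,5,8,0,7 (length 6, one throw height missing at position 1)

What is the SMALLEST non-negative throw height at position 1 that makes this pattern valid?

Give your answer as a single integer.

Answer: 1

Derivation:
i=0: (0 + 3) mod 6 = 3
i=1: s[i]=? (unknown)
i=2: (2 + 5) mod 6 = 1
i=3: (3 + 8) mod 6 = 5
i=4: (4 + 0) mod 6 = 4
i=5: (5 + 7) mod 6 = 0
Known residues: [0, 1, 3, 4, 5]; need a permutation of 0..5, so missing residue r = 2
Need (1 + s) mod 6 = 2; smallest s = (2 - 1) mod 6 = 1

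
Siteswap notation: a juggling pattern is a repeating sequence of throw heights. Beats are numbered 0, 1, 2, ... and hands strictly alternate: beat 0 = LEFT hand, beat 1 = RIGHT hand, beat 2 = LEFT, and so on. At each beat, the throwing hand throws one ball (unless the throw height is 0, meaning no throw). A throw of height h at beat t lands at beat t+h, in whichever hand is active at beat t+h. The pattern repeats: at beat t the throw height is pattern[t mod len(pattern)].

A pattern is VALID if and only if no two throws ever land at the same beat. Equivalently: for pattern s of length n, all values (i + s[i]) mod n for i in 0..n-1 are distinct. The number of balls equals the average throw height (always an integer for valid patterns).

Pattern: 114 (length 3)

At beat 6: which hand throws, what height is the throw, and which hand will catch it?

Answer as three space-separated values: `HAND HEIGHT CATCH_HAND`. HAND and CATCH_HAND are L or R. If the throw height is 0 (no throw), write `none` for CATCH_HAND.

Answer: L 1 R

Derivation:
Beat 6: 6 mod 2 = 0, so hand = L
Throw height = pattern[6 mod 3] = pattern[0] = 1
Lands at beat 6+1=7, 7 mod 2 = 1, so catch hand = R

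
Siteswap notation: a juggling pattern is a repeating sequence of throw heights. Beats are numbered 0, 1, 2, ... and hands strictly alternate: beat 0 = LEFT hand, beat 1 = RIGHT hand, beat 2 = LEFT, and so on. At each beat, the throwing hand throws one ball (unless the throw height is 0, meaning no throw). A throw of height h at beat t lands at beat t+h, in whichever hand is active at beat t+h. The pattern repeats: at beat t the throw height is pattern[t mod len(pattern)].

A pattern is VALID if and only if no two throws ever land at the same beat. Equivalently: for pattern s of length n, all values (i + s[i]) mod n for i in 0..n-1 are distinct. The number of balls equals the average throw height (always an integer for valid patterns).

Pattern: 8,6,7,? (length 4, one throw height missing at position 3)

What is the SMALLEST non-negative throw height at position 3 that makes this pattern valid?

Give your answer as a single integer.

i=0: (0 + 8) mod 4 = 0
i=1: (1 + 6) mod 4 = 3
i=2: (2 + 7) mod 4 = 1
i=3: s[i]=? (unknown)
Known residues: [0, 1, 3]; need a permutation of 0..3, so missing residue r = 2
Need (3 + s) mod 4 = 2; smallest s = (2 - 3) mod 4 = 3

Answer: 3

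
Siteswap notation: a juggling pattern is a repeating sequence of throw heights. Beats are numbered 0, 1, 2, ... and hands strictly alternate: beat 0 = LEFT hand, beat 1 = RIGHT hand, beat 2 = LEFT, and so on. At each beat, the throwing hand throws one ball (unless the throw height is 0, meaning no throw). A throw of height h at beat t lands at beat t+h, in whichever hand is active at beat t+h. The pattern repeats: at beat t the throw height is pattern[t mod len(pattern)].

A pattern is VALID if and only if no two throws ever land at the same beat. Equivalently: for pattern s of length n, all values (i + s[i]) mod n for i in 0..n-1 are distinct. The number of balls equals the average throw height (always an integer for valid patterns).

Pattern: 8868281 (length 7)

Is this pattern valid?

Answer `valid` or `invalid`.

Answer: invalid

Derivation:
i=0: (i + s[i]) mod n = (0 + 8) mod 7 = 1
i=1: (i + s[i]) mod n = (1 + 8) mod 7 = 2
i=2: (i + s[i]) mod n = (2 + 6) mod 7 = 1
i=3: (i + s[i]) mod n = (3 + 8) mod 7 = 4
i=4: (i + s[i]) mod n = (4 + 2) mod 7 = 6
i=5: (i + s[i]) mod n = (5 + 8) mod 7 = 6
i=6: (i + s[i]) mod n = (6 + 1) mod 7 = 0
Residues: [1, 2, 1, 4, 6, 6, 0], distinct: False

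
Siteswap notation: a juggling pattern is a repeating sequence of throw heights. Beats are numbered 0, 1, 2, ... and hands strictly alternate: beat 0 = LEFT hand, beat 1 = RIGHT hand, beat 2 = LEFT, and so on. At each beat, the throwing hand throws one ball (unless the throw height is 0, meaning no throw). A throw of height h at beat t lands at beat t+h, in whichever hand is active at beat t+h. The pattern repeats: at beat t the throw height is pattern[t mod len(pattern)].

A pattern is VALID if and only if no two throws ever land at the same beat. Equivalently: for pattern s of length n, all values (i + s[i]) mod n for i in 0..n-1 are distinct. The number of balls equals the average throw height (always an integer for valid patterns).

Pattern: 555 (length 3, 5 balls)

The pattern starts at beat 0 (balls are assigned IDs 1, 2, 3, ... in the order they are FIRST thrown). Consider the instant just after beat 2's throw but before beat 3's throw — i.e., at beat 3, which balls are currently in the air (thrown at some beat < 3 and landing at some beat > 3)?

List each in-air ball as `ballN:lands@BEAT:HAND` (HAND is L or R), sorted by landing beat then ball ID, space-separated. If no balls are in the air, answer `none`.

Answer: ball1:lands@5:R ball2:lands@6:L ball3:lands@7:R

Derivation:
Beat 0 (L): throw ball1 h=5 -> lands@5:R; in-air after throw: [b1@5:R]
Beat 1 (R): throw ball2 h=5 -> lands@6:L; in-air after throw: [b1@5:R b2@6:L]
Beat 2 (L): throw ball3 h=5 -> lands@7:R; in-air after throw: [b1@5:R b2@6:L b3@7:R]
Beat 3 (R): throw ball4 h=5 -> lands@8:L; in-air after throw: [b1@5:R b2@6:L b3@7:R b4@8:L]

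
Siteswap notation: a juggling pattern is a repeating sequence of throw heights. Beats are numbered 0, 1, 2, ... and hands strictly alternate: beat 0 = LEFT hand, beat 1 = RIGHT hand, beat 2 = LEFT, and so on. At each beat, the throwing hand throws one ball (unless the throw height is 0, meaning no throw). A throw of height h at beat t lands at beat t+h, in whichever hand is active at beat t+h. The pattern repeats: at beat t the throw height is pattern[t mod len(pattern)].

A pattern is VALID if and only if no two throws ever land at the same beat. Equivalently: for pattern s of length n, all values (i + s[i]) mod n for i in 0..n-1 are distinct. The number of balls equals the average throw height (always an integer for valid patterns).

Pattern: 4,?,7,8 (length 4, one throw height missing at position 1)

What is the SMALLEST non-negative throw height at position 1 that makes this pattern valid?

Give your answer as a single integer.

Answer: 1

Derivation:
i=0: (0 + 4) mod 4 = 0
i=1: s[i]=? (unknown)
i=2: (2 + 7) mod 4 = 1
i=3: (3 + 8) mod 4 = 3
Known residues: [0, 1, 3]; need a permutation of 0..3, so missing residue r = 2
Need (1 + s) mod 4 = 2; smallest s = (2 - 1) mod 4 = 1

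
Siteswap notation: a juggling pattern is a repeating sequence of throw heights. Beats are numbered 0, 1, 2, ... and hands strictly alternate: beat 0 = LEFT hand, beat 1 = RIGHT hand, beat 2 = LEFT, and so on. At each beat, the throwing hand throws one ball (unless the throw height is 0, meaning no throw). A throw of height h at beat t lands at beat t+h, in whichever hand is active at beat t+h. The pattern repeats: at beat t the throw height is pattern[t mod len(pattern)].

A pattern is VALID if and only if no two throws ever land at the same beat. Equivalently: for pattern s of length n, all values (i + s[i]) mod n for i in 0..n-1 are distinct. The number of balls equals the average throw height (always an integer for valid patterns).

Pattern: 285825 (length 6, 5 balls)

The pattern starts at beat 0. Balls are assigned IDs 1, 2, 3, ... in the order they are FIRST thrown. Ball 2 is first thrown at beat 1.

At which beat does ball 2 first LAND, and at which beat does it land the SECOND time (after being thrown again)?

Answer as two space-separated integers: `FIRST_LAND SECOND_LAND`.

Answer: 9 17

Derivation:
Beat 0 (L): throw ball1 h=2 -> lands@2:L; in-air after throw: [b1@2:L]
Beat 1 (R): throw ball2 h=8 -> lands@9:R; in-air after throw: [b1@2:L b2@9:R]
Beat 2 (L): throw ball1 h=5 -> lands@7:R; in-air after throw: [b1@7:R b2@9:R]
Beat 3 (R): throw ball3 h=8 -> lands@11:R; in-air after throw: [b1@7:R b2@9:R b3@11:R]
Beat 4 (L): throw ball4 h=2 -> lands@6:L; in-air after throw: [b4@6:L b1@7:R b2@9:R b3@11:R]
Beat 5 (R): throw ball5 h=5 -> lands@10:L; in-air after throw: [b4@6:L b1@7:R b2@9:R b5@10:L b3@11:R]
Beat 6 (L): throw ball4 h=2 -> lands@8:L; in-air after throw: [b1@7:R b4@8:L b2@9:R b5@10:L b3@11:R]
Beat 7 (R): throw ball1 h=8 -> lands@15:R; in-air after throw: [b4@8:L b2@9:R b5@10:L b3@11:R b1@15:R]
Beat 8 (L): throw ball4 h=5 -> lands@13:R; in-air after throw: [b2@9:R b5@10:L b3@11:R b4@13:R b1@15:R]
Beat 9 (R): throw ball2 h=8 -> lands@17:R; in-air after throw: [b5@10:L b3@11:R b4@13:R b1@15:R b2@17:R]
Beat 10 (L): throw ball5 h=2 -> lands@12:L; in-air after throw: [b3@11:R b5@12:L b4@13:R b1@15:R b2@17:R]
Beat 11 (R): throw ball3 h=5 -> lands@16:L; in-air after throw: [b5@12:L b4@13:R b1@15:R b3@16:L b2@17:R]
Beat 12 (L): throw ball5 h=2 -> lands@14:L; in-air after throw: [b4@13:R b5@14:L b1@15:R b3@16:L b2@17:R]
Beat 13 (R): throw ball4 h=8 -> lands@21:R; in-air after throw: [b5@14:L b1@15:R b3@16:L b2@17:R b4@21:R]
Beat 14 (L): throw ball5 h=5 -> lands@19:R; in-air after throw: [b1@15:R b3@16:L b2@17:R b5@19:R b4@21:R]
Beat 15 (R): throw ball1 h=8 -> lands@23:R; in-air after throw: [b3@16:L b2@17:R b5@19:R b4@21:R b1@23:R]
Beat 16 (L): throw ball3 h=2 -> lands@18:L; in-air after throw: [b2@17:R b3@18:L b5@19:R b4@21:R b1@23:R]
Beat 17 (R): throw ball2 h=5 -> lands@22:L; in-air after throw: [b3@18:L b5@19:R b4@21:R b2@22:L b1@23:R]
Ball 2: thrown@1 h=8 -> first land @9; rethrown@9 h=8 -> second land @17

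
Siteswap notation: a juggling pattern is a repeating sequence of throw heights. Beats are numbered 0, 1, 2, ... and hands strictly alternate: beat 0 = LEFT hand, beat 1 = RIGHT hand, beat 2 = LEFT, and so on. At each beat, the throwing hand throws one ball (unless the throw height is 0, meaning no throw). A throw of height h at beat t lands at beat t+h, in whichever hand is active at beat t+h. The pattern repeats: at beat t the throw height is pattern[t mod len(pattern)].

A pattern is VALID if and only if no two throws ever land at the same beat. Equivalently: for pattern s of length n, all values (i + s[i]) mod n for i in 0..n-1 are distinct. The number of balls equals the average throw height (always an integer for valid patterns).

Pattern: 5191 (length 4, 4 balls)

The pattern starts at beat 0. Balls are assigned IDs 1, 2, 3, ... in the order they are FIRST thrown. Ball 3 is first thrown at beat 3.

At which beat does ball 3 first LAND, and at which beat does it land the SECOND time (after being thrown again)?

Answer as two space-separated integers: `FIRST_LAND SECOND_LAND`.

Answer: 4 9

Derivation:
Beat 0 (L): throw ball1 h=5 -> lands@5:R; in-air after throw: [b1@5:R]
Beat 1 (R): throw ball2 h=1 -> lands@2:L; in-air after throw: [b2@2:L b1@5:R]
Beat 2 (L): throw ball2 h=9 -> lands@11:R; in-air after throw: [b1@5:R b2@11:R]
Beat 3 (R): throw ball3 h=1 -> lands@4:L; in-air after throw: [b3@4:L b1@5:R b2@11:R]
Beat 4 (L): throw ball3 h=5 -> lands@9:R; in-air after throw: [b1@5:R b3@9:R b2@11:R]
Beat 5 (R): throw ball1 h=1 -> lands@6:L; in-air after throw: [b1@6:L b3@9:R b2@11:R]
Beat 6 (L): throw ball1 h=9 -> lands@15:R; in-air after throw: [b3@9:R b2@11:R b1@15:R]
Beat 7 (R): throw ball4 h=1 -> lands@8:L; in-air after throw: [b4@8:L b3@9:R b2@11:R b1@15:R]
Beat 8 (L): throw ball4 h=5 -> lands@13:R; in-air after throw: [b3@9:R b2@11:R b4@13:R b1@15:R]
Beat 9 (R): throw ball3 h=1 -> lands@10:L; in-air after throw: [b3@10:L b2@11:R b4@13:R b1@15:R]
Ball 3: thrown@3 h=1 -> first land @4; rethrown@4 h=5 -> second land @9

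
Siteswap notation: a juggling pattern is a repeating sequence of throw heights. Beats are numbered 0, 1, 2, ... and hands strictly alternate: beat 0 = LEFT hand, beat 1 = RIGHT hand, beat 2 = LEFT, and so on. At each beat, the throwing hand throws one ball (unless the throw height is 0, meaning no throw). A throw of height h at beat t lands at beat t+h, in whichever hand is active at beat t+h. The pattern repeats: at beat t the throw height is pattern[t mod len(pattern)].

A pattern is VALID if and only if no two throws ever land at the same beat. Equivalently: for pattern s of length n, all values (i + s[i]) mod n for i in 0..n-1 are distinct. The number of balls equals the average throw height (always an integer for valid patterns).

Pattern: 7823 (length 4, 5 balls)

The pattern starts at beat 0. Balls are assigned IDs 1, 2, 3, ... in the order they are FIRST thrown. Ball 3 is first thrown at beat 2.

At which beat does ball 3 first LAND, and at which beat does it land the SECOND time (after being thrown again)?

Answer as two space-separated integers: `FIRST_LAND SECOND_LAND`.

Beat 0 (L): throw ball1 h=7 -> lands@7:R; in-air after throw: [b1@7:R]
Beat 1 (R): throw ball2 h=8 -> lands@9:R; in-air after throw: [b1@7:R b2@9:R]
Beat 2 (L): throw ball3 h=2 -> lands@4:L; in-air after throw: [b3@4:L b1@7:R b2@9:R]
Beat 3 (R): throw ball4 h=3 -> lands@6:L; in-air after throw: [b3@4:L b4@6:L b1@7:R b2@9:R]
Beat 4 (L): throw ball3 h=7 -> lands@11:R; in-air after throw: [b4@6:L b1@7:R b2@9:R b3@11:R]
Beat 5 (R): throw ball5 h=8 -> lands@13:R; in-air after throw: [b4@6:L b1@7:R b2@9:R b3@11:R b5@13:R]
Beat 6 (L): throw ball4 h=2 -> lands@8:L; in-air after throw: [b1@7:R b4@8:L b2@9:R b3@11:R b5@13:R]
Beat 7 (R): throw ball1 h=3 -> lands@10:L; in-air after throw: [b4@8:L b2@9:R b1@10:L b3@11:R b5@13:R]
Beat 8 (L): throw ball4 h=7 -> lands@15:R; in-air after throw: [b2@9:R b1@10:L b3@11:R b5@13:R b4@15:R]
Beat 9 (R): throw ball2 h=8 -> lands@17:R; in-air after throw: [b1@10:L b3@11:R b5@13:R b4@15:R b2@17:R]
Beat 10 (L): throw ball1 h=2 -> lands@12:L; in-air after throw: [b3@11:R b1@12:L b5@13:R b4@15:R b2@17:R]
Beat 11 (R): throw ball3 h=3 -> lands@14:L; in-air after throw: [b1@12:L b5@13:R b3@14:L b4@15:R b2@17:R]
Ball 3: thrown@2 h=2 -> first land @4; rethrown@4 h=7 -> second land @11

Answer: 4 11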